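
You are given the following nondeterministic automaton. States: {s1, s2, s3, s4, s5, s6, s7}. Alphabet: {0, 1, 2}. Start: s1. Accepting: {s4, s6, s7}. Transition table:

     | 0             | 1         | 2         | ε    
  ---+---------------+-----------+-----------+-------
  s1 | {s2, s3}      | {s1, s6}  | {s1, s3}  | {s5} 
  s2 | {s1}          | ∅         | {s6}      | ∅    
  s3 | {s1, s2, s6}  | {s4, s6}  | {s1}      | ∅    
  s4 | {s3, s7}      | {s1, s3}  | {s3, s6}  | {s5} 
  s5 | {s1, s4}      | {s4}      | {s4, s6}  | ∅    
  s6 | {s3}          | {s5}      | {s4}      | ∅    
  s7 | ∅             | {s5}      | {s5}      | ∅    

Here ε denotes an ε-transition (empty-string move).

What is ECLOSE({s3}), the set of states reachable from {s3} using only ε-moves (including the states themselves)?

{s3}

Begin with {s3}.
No ε-moves leave this set, so the closure equals the set itself.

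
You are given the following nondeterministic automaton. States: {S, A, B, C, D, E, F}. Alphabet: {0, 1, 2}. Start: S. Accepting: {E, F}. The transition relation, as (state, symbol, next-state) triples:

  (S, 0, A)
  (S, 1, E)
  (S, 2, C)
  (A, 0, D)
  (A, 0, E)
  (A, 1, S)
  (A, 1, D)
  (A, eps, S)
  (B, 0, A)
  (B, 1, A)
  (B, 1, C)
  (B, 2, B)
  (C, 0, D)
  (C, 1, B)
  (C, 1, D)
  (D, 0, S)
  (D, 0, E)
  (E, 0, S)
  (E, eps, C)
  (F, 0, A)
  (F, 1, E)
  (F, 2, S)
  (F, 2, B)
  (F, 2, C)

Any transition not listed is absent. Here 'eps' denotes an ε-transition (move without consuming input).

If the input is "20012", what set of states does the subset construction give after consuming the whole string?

{B}

Start in {S}.
Read '2': S→{C}; now {C}.
Read '0': C→{D}; now {D}.
Read '0': D→{S, E}; union {S, E}; ε-closure = {S, C, E}.
Read '1': S→{E}, C→{B, D}, E→∅; union {B, D, E}; ε-closure = {B, C, D, E}.
Read '2': B→{B}, C→∅, D→∅, E→∅; now {B}.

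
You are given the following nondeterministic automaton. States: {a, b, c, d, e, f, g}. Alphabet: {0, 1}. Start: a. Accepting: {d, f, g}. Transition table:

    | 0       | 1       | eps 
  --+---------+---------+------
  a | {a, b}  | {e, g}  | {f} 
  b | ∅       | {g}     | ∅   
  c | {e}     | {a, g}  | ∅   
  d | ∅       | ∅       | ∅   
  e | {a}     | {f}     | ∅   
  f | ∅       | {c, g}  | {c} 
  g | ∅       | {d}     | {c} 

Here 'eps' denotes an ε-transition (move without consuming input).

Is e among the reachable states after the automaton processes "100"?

Start: ε-closure({a}) = {a, c, f}.
Read '1': a→{e, g}, c→{a, g}, f→{c, g}; union {a, c, e, g}; ε-closure = {a, c, e, f, g}.
Read '0': a→{a, b}, c→{e}, e→{a}, f→∅, g→∅; union {a, b, e}; ε-closure = {a, b, c, e, f}.
Read '0': a→{a, b}, b→∅, c→{e}, e→{a}, f→∅; union {a, b, e}; ε-closure = {a, b, c, e, f}.
State e is in {a, b, c, e, f}.

Yes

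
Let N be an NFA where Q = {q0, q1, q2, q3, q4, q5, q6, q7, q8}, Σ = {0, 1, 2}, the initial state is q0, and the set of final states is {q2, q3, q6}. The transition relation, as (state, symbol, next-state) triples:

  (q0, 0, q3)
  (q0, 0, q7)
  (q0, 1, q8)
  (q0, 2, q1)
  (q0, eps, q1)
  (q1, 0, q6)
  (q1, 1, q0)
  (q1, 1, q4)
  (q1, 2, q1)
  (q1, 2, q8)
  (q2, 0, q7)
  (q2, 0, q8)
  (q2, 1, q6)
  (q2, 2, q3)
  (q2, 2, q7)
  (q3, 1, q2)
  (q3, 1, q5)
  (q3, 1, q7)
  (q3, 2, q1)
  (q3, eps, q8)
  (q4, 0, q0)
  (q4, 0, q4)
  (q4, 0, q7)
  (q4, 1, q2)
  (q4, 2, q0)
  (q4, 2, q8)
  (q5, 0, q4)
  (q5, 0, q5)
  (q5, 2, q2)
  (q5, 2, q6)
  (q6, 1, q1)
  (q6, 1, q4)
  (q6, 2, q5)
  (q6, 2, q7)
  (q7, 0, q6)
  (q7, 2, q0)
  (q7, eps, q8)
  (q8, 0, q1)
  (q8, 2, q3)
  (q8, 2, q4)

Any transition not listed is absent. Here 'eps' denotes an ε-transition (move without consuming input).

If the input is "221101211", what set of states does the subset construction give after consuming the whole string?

{q0, q1, q2, q4, q6, q8}

Start: ε-closure({q0}) = {q0, q1}.
Read '2': q0→{q1}, q1→{q1, q8}; now {q1, q8}.
Read '2': q1→{q1, q8}, q8→{q3, q4}; now {q1, q3, q4, q8}.
Read '1': q1→{q0, q4}, q3→{q2, q5, q7}, q4→{q2}, q8→∅; union {q0, q2, q4, q5, q7}; ε-closure = {q0, q1, q2, q4, q5, q7, q8}.
Read '1': q0→{q8}, q1→{q0, q4}, q2→{q6}, q4→{q2}, q5→∅, q7→∅, q8→∅; union {q0, q2, q4, q6, q8}; ε-closure = {q0, q1, q2, q4, q6, q8}.
Read '0': q0→{q3, q7}, q1→{q6}, q2→{q7, q8}, q4→{q0, q4, q7}, q6→∅, q8→{q1}; now {q0, q1, q3, q4, q6, q7, q8}.
Read '1': q0→{q8}, q1→{q0, q4}, q3→{q2, q5, q7}, q4→{q2}, q6→{q1, q4}, q7→∅, q8→∅; now {q0, q1, q2, q4, q5, q7, q8}.
Read '2': q0→{q1}, q1→{q1, q8}, q2→{q3, q7}, q4→{q0, q8}, q5→{q2, q6}, q7→{q0}, q8→{q3, q4}; now {q0, q1, q2, q3, q4, q6, q7, q8}.
Read '1': q0→{q8}, q1→{q0, q4}, q2→{q6}, q3→{q2, q5, q7}, q4→{q2}, q6→{q1, q4}, q7→∅, q8→∅; now {q0, q1, q2, q4, q5, q6, q7, q8}.
Read '1': q0→{q8}, q1→{q0, q4}, q2→{q6}, q4→{q2}, q5→∅, q6→{q1, q4}, q7→∅, q8→∅; now {q0, q1, q2, q4, q6, q8}.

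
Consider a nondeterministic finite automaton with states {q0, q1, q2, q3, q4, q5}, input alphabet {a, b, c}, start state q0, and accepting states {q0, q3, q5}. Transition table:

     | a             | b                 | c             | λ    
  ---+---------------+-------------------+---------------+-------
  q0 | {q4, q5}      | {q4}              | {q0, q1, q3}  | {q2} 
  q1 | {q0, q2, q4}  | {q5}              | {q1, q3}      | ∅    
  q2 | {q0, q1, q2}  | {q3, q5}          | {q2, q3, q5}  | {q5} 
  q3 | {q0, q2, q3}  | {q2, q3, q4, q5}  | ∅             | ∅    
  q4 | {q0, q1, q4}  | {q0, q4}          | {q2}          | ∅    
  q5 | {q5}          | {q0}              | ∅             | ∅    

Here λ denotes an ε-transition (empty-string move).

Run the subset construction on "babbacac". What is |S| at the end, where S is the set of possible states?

Start: ε-closure({q0}) = {q0, q2, q5}.
Read 'b': q0→{q4}, q2→{q3, q5}, q5→{q0}; union {q0, q3, q4, q5}; ε-closure = {q0, q2, q3, q4, q5}.
Read 'a': q0→{q4, q5}, q2→{q0, q1, q2}, q3→{q0, q2, q3}, q4→{q0, q1, q4}, q5→{q5}; now {q0, q1, q2, q3, q4, q5}.
Read 'b': q0→{q4}, q1→{q5}, q2→{q3, q5}, q3→{q2, q3, q4, q5}, q4→{q0, q4}, q5→{q0}; now {q0, q2, q3, q4, q5}.
Read 'b': q0→{q4}, q2→{q3, q5}, q3→{q2, q3, q4, q5}, q4→{q0, q4}, q5→{q0}; now {q0, q2, q3, q4, q5}.
Read 'a': q0→{q4, q5}, q2→{q0, q1, q2}, q3→{q0, q2, q3}, q4→{q0, q1, q4}, q5→{q5}; now {q0, q1, q2, q3, q4, q5}.
Read 'c': q0→{q0, q1, q3}, q1→{q1, q3}, q2→{q2, q3, q5}, q3→∅, q4→{q2}, q5→∅; now {q0, q1, q2, q3, q5}.
Read 'a': q0→{q4, q5}, q1→{q0, q2, q4}, q2→{q0, q1, q2}, q3→{q0, q2, q3}, q5→{q5}; now {q0, q1, q2, q3, q4, q5}.
Read 'c': q0→{q0, q1, q3}, q1→{q1, q3}, q2→{q2, q3, q5}, q3→∅, q4→{q2}, q5→∅; now {q0, q1, q2, q3, q5}.
That set has 5 states.

5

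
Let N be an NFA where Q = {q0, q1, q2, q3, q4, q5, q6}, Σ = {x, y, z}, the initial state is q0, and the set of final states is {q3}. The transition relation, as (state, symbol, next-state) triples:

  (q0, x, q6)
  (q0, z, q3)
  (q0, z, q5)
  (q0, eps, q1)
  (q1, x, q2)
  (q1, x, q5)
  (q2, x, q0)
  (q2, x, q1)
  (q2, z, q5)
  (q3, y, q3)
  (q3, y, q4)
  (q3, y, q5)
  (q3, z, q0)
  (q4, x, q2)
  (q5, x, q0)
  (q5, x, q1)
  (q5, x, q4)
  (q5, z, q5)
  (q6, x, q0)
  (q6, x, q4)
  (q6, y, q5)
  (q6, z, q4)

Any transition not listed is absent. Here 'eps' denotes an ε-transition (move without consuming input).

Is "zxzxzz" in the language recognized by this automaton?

No

Start: ε-closure({q0}) = {q0, q1}.
Read 'z': {q0, q1} → {q3, q5}.
Read 'x': {q3, q5} → {q0, q1, q4}.
Read 'z': {q0, q1, q4} → {q3, q5}.
Read 'x': {q3, q5} → {q0, q1, q4}.
Read 'z': {q0, q1, q4} → {q3, q5}.
Read 'z': {q3, q5} → {q0, q1, q5}.
The final set {q0, q1, q5} contains no accepting state.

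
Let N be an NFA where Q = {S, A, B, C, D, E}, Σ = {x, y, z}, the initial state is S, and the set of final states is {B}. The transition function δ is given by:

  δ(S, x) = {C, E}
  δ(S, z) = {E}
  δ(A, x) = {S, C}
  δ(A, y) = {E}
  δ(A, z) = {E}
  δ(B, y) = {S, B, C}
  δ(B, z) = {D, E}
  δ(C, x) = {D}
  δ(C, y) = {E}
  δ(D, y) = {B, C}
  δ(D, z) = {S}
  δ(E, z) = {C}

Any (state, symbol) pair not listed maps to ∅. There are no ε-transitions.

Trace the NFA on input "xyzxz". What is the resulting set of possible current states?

{S}

Start in {S}.
Read 'x': S→{C, E}; now {C, E}.
Read 'y': C→{E}, E→∅; now {E}.
Read 'z': E→{C}; now {C}.
Read 'x': C→{D}; now {D}.
Read 'z': D→{S}; now {S}.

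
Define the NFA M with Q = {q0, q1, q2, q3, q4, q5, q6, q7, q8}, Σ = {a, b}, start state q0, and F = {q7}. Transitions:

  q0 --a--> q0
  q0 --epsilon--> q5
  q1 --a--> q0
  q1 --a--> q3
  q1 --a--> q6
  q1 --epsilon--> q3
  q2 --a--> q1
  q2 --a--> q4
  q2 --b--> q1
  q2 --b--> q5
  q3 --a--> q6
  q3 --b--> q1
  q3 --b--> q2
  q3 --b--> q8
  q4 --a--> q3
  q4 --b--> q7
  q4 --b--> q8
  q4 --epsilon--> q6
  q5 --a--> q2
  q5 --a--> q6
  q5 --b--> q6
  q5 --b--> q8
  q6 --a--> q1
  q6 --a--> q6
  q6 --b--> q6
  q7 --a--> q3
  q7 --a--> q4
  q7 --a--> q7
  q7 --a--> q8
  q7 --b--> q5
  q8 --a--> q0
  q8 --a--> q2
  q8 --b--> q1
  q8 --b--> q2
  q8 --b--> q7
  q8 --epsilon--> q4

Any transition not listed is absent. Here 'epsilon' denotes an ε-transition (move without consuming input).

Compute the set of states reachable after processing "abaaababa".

{q0, q1, q2, q3, q4, q5, q6, q7, q8}

Start: ε-closure({q0}) = {q0, q5}.
Read 'a': q0→{q0}, q5→{q2, q6}; union {q0, q2, q6}; ε-closure = {q0, q2, q5, q6}.
Read 'b': q0→∅, q2→{q1, q5}, q5→{q6, q8}, q6→{q6}; union {q1, q5, q6, q8}; ε-closure = {q1, q3, q4, q5, q6, q8}.
Read 'a': q1→{q0, q3, q6}, q3→{q6}, q4→{q3}, q5→{q2, q6}, q6→{q1, q6}, q8→{q0, q2}; union {q0, q1, q2, q3, q6}; ε-closure = {q0, q1, q2, q3, q5, q6}.
Read 'a': q0→{q0}, q1→{q0, q3, q6}, q2→{q1, q4}, q3→{q6}, q5→{q2, q6}, q6→{q1, q6}; union {q0, q1, q2, q3, q4, q6}; ε-closure = {q0, q1, q2, q3, q4, q5, q6}.
Read 'a': q0→{q0}, q1→{q0, q3, q6}, q2→{q1, q4}, q3→{q6}, q4→{q3}, q5→{q2, q6}, q6→{q1, q6}; union {q0, q1, q2, q3, q4, q6}; ε-closure = {q0, q1, q2, q3, q4, q5, q6}.
Read 'b': q0→∅, q1→∅, q2→{q1, q5}, q3→{q1, q2, q8}, q4→{q7, q8}, q5→{q6, q8}, q6→{q6}; union {q1, q2, q5, q6, q7, q8}; ε-closure = {q1, q2, q3, q4, q5, q6, q7, q8}.
Read 'a': q1→{q0, q3, q6}, q2→{q1, q4}, q3→{q6}, q4→{q3}, q5→{q2, q6}, q6→{q1, q6}, q7→{q3, q4, q7, q8}, q8→{q0, q2}; union {q0, q1, q2, q3, q4, q6, q7, q8}; ε-closure = {q0, q1, q2, q3, q4, q5, q6, q7, q8}.
Read 'b': q0→∅, q1→∅, q2→{q1, q5}, q3→{q1, q2, q8}, q4→{q7, q8}, q5→{q6, q8}, q6→{q6}, q7→{q5}, q8→{q1, q2, q7}; union {q1, q2, q5, q6, q7, q8}; ε-closure = {q1, q2, q3, q4, q5, q6, q7, q8}.
Read 'a': q1→{q0, q3, q6}, q2→{q1, q4}, q3→{q6}, q4→{q3}, q5→{q2, q6}, q6→{q1, q6}, q7→{q3, q4, q7, q8}, q8→{q0, q2}; union {q0, q1, q2, q3, q4, q6, q7, q8}; ε-closure = {q0, q1, q2, q3, q4, q5, q6, q7, q8}.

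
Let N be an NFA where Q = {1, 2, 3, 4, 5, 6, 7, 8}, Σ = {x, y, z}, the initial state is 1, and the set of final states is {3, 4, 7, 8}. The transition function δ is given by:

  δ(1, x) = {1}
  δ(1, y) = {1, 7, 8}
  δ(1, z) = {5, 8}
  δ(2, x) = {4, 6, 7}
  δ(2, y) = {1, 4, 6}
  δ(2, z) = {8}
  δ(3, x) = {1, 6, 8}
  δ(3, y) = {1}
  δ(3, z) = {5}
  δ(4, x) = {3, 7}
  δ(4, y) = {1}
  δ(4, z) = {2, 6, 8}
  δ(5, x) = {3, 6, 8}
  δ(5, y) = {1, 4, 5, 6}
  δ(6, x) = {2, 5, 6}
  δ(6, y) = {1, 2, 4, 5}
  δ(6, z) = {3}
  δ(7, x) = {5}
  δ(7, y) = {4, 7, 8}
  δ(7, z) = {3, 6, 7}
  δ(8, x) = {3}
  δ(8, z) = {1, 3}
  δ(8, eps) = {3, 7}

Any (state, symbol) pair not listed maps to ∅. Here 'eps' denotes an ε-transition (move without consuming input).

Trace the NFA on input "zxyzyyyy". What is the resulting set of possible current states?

{1, 2, 3, 4, 5, 6, 7, 8}

Start in {1}.
Read 'z': 1→{5, 8}; union {5, 8}; ε-closure = {3, 5, 7, 8}.
Read 'x': 3→{1, 6, 8}, 5→{3, 6, 8}, 7→{5}, 8→{3}; union {1, 3, 5, 6, 8}; ε-closure = {1, 3, 5, 6, 7, 8}.
Read 'y': 1→{1, 7, 8}, 3→{1}, 5→{1, 4, 5, 6}, 6→{1, 2, 4, 5}, 7→{4, 7, 8}, 8→∅; union {1, 2, 4, 5, 6, 7, 8}; ε-closure = {1, 2, 3, 4, 5, 6, 7, 8}.
Read 'z': 1→{5, 8}, 2→{8}, 3→{5}, 4→{2, 6, 8}, 5→∅, 6→{3}, 7→{3, 6, 7}, 8→{1, 3}; now {1, 2, 3, 5, 6, 7, 8}.
Read 'y': 1→{1, 7, 8}, 2→{1, 4, 6}, 3→{1}, 5→{1, 4, 5, 6}, 6→{1, 2, 4, 5}, 7→{4, 7, 8}, 8→∅; union {1, 2, 4, 5, 6, 7, 8}; ε-closure = {1, 2, 3, 4, 5, 6, 7, 8}.
Read 'y': 1→{1, 7, 8}, 2→{1, 4, 6}, 3→{1}, 4→{1}, 5→{1, 4, 5, 6}, 6→{1, 2, 4, 5}, 7→{4, 7, 8}, 8→∅; union {1, 2, 4, 5, 6, 7, 8}; ε-closure = {1, 2, 3, 4, 5, 6, 7, 8}.
Read 'y': 1→{1, 7, 8}, 2→{1, 4, 6}, 3→{1}, 4→{1}, 5→{1, 4, 5, 6}, 6→{1, 2, 4, 5}, 7→{4, 7, 8}, 8→∅; union {1, 2, 4, 5, 6, 7, 8}; ε-closure = {1, 2, 3, 4, 5, 6, 7, 8}.
Read 'y': 1→{1, 7, 8}, 2→{1, 4, 6}, 3→{1}, 4→{1}, 5→{1, 4, 5, 6}, 6→{1, 2, 4, 5}, 7→{4, 7, 8}, 8→∅; union {1, 2, 4, 5, 6, 7, 8}; ε-closure = {1, 2, 3, 4, 5, 6, 7, 8}.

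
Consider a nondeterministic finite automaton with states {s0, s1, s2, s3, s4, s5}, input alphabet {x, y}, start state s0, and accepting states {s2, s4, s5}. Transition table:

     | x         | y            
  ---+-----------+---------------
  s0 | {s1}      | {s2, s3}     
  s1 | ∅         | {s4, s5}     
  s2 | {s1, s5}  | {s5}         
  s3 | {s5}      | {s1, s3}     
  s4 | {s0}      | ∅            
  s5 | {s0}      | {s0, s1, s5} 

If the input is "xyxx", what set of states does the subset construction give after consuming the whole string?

{s1}

Start in {s0}.
Read 'x': s0→{s1}; now {s1}.
Read 'y': s1→{s4, s5}; now {s4, s5}.
Read 'x': s4→{s0}, s5→{s0}; now {s0}.
Read 'x': s0→{s1}; now {s1}.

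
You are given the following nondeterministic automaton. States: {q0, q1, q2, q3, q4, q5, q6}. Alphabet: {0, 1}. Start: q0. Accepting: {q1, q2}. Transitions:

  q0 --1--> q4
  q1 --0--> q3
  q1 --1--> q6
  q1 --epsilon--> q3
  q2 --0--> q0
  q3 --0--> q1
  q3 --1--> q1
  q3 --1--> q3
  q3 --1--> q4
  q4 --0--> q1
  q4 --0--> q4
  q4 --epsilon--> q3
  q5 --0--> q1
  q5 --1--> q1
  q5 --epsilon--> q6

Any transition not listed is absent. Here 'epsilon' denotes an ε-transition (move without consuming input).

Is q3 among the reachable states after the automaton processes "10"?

Yes

Start in {q0}.
Read '1': {q0} → {q3, q4}.
Read '0': {q3, q4} → {q1, q3, q4}.
State q3 is in {q1, q3, q4}.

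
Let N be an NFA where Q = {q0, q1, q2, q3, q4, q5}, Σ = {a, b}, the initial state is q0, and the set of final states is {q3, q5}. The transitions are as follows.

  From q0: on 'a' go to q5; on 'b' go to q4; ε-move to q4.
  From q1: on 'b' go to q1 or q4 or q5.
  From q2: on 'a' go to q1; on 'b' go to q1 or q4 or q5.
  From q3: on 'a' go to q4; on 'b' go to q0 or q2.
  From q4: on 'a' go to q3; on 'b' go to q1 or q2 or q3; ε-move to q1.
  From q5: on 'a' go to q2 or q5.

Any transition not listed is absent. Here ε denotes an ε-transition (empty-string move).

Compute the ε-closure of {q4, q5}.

{q1, q4, q5}

Begin with {q4, q5}.
ε-move q4 → q1; add q1.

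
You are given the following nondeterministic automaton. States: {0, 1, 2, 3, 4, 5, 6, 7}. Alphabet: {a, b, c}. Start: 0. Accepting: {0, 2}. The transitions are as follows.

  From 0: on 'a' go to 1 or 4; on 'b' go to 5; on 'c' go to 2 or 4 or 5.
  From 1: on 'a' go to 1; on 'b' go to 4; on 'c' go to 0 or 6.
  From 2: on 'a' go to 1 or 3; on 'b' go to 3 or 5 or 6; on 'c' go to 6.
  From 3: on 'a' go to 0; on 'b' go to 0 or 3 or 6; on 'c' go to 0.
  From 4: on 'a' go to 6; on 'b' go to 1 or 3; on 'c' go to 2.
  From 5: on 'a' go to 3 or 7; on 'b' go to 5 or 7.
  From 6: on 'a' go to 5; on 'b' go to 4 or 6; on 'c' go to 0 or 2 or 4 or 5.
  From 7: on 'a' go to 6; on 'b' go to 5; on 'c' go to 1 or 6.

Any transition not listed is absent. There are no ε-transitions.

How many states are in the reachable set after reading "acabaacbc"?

6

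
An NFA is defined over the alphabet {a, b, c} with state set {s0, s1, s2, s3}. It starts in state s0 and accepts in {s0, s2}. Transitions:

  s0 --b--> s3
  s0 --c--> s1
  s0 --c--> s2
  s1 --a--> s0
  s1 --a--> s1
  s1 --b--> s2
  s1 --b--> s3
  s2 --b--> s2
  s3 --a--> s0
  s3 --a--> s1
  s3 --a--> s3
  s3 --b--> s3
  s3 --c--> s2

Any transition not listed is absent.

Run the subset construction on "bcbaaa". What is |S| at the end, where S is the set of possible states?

Start in {s0}.
Read 'b': s0→{s3}; now {s3}.
Read 'c': s3→{s2}; now {s2}.
Read 'b': s2→{s2}; now {s2}.
Read 'a': s2→∅; now ∅.
The set is empty and remains empty for the remaining 2 symbols.
That set has 0 states.

0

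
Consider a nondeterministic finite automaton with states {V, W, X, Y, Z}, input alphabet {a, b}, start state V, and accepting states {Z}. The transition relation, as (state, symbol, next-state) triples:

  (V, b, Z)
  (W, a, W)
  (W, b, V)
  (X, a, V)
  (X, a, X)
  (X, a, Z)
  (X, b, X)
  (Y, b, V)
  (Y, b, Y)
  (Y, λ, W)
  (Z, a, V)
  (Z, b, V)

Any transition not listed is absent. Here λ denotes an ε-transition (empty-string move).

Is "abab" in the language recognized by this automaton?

No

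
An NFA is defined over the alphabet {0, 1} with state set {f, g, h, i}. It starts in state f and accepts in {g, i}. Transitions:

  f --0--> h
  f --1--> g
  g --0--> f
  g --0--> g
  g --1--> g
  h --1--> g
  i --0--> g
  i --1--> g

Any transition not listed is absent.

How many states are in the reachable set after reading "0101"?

Start in {f}.
Read '0': {f} → {h}.
Read '1': {h} → {g}.
Read '0': {g} → {f, g}.
Read '1': {f, g} → {g}.
That set has 1 state.

1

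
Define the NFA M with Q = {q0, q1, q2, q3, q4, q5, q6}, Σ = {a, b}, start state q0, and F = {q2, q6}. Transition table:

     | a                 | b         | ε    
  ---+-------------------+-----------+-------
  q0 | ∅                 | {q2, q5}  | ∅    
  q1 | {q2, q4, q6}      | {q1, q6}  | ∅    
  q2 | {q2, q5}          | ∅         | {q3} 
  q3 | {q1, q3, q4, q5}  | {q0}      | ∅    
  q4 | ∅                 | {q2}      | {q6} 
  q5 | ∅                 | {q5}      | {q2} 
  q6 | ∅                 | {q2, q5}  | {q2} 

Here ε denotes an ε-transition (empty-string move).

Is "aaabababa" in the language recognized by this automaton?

No

Start in {q0}.
Read 'a': q0→∅; now ∅.
The set is empty and remains empty for the remaining 8 symbols.
The final set ∅ contains no accepting state.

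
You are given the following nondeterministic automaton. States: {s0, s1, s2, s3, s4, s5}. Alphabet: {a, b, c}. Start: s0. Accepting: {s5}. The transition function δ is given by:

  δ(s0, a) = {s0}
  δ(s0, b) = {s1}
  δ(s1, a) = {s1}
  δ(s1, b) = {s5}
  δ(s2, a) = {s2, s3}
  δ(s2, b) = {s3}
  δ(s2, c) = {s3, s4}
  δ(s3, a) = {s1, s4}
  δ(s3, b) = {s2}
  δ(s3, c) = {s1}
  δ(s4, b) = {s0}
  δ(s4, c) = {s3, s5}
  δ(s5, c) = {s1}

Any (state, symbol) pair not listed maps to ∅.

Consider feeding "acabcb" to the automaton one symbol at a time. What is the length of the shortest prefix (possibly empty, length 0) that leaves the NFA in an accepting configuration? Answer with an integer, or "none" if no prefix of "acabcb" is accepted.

none

Start in {s0}.
Read 'a': s0→{s0}; now {s0}.
Read 'c': s0→∅; now ∅.
The set is empty and remains empty for the remaining 4 symbols.
No reachable set along the way intersects F.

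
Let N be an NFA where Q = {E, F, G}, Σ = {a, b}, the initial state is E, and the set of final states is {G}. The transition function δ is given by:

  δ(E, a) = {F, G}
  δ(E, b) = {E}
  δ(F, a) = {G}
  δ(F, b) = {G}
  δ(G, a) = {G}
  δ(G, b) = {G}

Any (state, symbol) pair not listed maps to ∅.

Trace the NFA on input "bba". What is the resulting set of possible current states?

Start in {E}.
Read 'b': {E} → {E}.
Read 'b': {E} → {E}.
Read 'a': {E} → {F, G}.

{F, G}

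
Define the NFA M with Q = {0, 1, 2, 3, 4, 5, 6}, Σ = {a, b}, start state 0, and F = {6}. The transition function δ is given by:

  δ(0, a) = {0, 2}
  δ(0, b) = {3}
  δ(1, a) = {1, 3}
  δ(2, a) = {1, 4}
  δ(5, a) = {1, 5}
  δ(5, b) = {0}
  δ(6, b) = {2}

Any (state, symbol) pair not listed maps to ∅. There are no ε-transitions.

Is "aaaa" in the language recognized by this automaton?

Start in {0}.
Read 'a': 0→{0, 2}; now {0, 2}.
Read 'a': 0→{0, 2}, 2→{1, 4}; now {0, 1, 2, 4}.
Read 'a': 0→{0, 2}, 1→{1, 3}, 2→{1, 4}, 4→∅; now {0, 1, 2, 3, 4}.
Read 'a': 0→{0, 2}, 1→{1, 3}, 2→{1, 4}, 3→∅, 4→∅; now {0, 1, 2, 3, 4}.
The final set {0, 1, 2, 3, 4} contains no accepting state.

No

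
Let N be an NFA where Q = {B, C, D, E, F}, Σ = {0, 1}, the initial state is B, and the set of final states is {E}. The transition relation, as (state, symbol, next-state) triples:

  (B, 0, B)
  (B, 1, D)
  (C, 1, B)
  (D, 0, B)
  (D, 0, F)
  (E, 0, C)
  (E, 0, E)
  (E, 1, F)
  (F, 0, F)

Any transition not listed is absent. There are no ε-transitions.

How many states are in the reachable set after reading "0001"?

Start in {B}.
Read '0': B→{B}; now {B}.
Read '0': B→{B}; now {B}.
Read '0': B→{B}; now {B}.
Read '1': B→{D}; now {D}.
That set has 1 state.

1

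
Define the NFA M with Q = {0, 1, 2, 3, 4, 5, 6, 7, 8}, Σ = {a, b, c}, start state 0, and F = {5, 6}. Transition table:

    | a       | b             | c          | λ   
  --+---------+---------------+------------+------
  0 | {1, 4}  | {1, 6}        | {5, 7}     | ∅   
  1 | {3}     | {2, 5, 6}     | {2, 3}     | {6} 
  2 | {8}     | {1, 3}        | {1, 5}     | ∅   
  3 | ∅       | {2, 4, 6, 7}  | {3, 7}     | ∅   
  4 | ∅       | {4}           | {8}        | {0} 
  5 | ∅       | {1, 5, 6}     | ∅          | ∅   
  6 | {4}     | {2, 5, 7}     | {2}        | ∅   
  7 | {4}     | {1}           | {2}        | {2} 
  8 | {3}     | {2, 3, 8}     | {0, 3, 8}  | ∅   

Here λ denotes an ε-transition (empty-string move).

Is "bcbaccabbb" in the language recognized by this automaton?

Start in {0}.
Read 'b': 0→{1, 6}; now {1, 6}.
Read 'c': 1→{2, 3}, 6→{2}; now {2, 3}.
Read 'b': 2→{1, 3}, 3→{2, 4, 6, 7}; union {1, 2, 3, 4, 6, 7}; ε-closure = {0, 1, 2, 3, 4, 6, 7}.
Read 'a': 0→{1, 4}, 1→{3}, 2→{8}, 3→∅, 4→∅, 6→{4}, 7→{4}; union {1, 3, 4, 8}; ε-closure = {0, 1, 3, 4, 6, 8}.
Read 'c': 0→{5, 7}, 1→{2, 3}, 3→{3, 7}, 4→{8}, 6→{2}, 8→{0, 3, 8}; now {0, 2, 3, 5, 7, 8}.
Read 'c': 0→{5, 7}, 2→{1, 5}, 3→{3, 7}, 5→∅, 7→{2}, 8→{0, 3, 8}; union {0, 1, 2, 3, 5, 7, 8}; ε-closure = {0, 1, 2, 3, 5, 6, 7, 8}.
Read 'a': 0→{1, 4}, 1→{3}, 2→{8}, 3→∅, 5→∅, 6→{4}, 7→{4}, 8→{3}; union {1, 3, 4, 8}; ε-closure = {0, 1, 3, 4, 6, 8}.
Read 'b': 0→{1, 6}, 1→{2, 5, 6}, 3→{2, 4, 6, 7}, 4→{4}, 6→{2, 5, 7}, 8→{2, 3, 8}; union {1, 2, 3, 4, 5, 6, 7, 8}; ε-closure = {0, 1, 2, 3, 4, 5, 6, 7, 8}.
Read 'b': 0→{1, 6}, 1→{2, 5, 6}, 2→{1, 3}, 3→{2, 4, 6, 7}, 4→{4}, 5→{1, 5, 6}, 6→{2, 5, 7}, 7→{1}, 8→{2, 3, 8}; union {1, 2, 3, 4, 5, 6, 7, 8}; ε-closure = {0, 1, 2, 3, 4, 5, 6, 7, 8}.
Read 'b': 0→{1, 6}, 1→{2, 5, 6}, 2→{1, 3}, 3→{2, 4, 6, 7}, 4→{4}, 5→{1, 5, 6}, 6→{2, 5, 7}, 7→{1}, 8→{2, 3, 8}; union {1, 2, 3, 4, 5, 6, 7, 8}; ε-closure = {0, 1, 2, 3, 4, 5, 6, 7, 8}.
The final set {0, 1, 2, 3, 4, 5, 6, 7, 8} contains the accepting states 5, 6.

Yes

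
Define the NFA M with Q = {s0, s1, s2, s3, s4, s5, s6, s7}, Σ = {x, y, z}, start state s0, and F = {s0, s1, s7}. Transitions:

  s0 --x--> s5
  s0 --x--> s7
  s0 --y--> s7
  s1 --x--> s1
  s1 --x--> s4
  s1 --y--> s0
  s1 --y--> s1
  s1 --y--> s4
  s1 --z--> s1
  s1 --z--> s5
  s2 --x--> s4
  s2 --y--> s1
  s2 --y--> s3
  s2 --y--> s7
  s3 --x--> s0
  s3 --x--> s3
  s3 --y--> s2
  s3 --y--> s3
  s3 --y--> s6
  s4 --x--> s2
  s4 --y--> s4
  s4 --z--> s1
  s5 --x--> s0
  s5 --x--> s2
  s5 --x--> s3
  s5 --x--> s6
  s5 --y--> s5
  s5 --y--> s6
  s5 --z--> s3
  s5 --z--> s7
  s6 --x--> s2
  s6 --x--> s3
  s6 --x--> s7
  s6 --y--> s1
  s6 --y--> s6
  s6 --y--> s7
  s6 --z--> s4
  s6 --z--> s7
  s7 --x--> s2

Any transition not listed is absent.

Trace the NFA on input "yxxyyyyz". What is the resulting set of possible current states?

{s1}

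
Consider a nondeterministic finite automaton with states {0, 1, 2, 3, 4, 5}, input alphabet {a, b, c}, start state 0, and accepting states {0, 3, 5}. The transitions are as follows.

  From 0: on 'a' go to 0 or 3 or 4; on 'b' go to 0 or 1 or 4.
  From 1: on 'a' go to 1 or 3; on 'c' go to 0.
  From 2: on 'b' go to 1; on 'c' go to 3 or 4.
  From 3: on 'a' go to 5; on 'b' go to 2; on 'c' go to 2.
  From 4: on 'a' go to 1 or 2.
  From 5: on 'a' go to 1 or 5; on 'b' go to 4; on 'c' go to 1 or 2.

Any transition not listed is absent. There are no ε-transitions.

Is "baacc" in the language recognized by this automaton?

Yes

Start in {0}.
Read 'b': 0→{0, 1, 4}; now {0, 1, 4}.
Read 'a': 0→{0, 3, 4}, 1→{1, 3}, 4→{1, 2}; now {0, 1, 2, 3, 4}.
Read 'a': 0→{0, 3, 4}, 1→{1, 3}, 2→∅, 3→{5}, 4→{1, 2}; now {0, 1, 2, 3, 4, 5}.
Read 'c': 0→∅, 1→{0}, 2→{3, 4}, 3→{2}, 4→∅, 5→{1, 2}; now {0, 1, 2, 3, 4}.
Read 'c': 0→∅, 1→{0}, 2→{3, 4}, 3→{2}, 4→∅; now {0, 2, 3, 4}.
The final set {0, 2, 3, 4} contains the accepting states 0, 3.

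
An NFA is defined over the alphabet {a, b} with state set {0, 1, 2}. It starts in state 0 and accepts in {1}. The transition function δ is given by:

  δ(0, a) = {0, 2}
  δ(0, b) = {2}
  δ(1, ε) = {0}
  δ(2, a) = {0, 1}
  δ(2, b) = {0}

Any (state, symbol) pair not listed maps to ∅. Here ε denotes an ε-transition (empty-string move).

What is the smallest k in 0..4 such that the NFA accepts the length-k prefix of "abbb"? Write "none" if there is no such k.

Start in {0}.
Read 'a': {0} → {0, 2}.
Read 'b': {0, 2} → {0, 2}.
Read 'b': {0, 2} → {0, 2}.
Read 'b': {0, 2} → {0, 2}.
No reachable set along the way intersects F.

none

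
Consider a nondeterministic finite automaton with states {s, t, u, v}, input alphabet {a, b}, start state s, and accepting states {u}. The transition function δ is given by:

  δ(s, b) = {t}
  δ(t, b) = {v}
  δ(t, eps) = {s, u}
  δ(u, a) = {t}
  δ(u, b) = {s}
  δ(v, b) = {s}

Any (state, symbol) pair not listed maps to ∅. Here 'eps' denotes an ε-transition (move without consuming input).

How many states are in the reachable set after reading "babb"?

4

Start in {s}.
Read 'b': s→{t}; union {t}; ε-closure = {s, t, u}.
Read 'a': s→∅, t→∅, u→{t}; union {t}; ε-closure = {s, t, u}.
Read 'b': s→{t}, t→{v}, u→{s}; union {s, t, v}; ε-closure = {s, t, u, v}.
Read 'b': s→{t}, t→{v}, u→{s}, v→{s}; union {s, t, v}; ε-closure = {s, t, u, v}.
That set has 4 states.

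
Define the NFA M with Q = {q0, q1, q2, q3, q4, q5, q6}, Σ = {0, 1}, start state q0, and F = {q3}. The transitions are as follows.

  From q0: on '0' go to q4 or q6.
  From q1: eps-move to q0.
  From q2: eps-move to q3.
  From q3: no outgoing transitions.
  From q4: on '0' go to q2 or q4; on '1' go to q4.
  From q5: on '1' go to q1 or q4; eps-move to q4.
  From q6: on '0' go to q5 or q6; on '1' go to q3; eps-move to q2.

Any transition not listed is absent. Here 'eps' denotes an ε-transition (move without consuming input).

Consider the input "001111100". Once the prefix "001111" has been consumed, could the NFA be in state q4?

Start in {q0}.
Read '0': q0→{q4, q6}; union {q4, q6}; ε-closure = {q2, q3, q4, q6}.
Read '0': q2→∅, q3→∅, q4→{q2, q4}, q6→{q5, q6}; union {q2, q4, q5, q6}; ε-closure = {q2, q3, q4, q5, q6}.
Read '1': q2→∅, q3→∅, q4→{q4}, q5→{q1, q4}, q6→{q3}; union {q1, q3, q4}; ε-closure = {q0, q1, q3, q4}.
Read '1': q0→∅, q1→∅, q3→∅, q4→{q4}; now {q4}.
Read '1': q4→{q4}; now {q4}.
Read '1': q4→{q4}; now {q4}.
State q4 is in {q4}.

Yes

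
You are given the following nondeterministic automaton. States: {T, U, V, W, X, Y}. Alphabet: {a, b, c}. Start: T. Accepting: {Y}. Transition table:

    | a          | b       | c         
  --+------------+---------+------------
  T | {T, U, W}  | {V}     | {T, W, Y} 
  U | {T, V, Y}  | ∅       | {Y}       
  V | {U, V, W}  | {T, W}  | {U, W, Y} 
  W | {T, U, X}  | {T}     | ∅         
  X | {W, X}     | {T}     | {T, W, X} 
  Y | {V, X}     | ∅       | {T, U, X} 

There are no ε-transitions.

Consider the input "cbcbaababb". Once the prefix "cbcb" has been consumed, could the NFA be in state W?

No

Start in {T}.
Read 'c': T→{T, W, Y}; now {T, W, Y}.
Read 'b': T→{V}, W→{T}, Y→∅; now {T, V}.
Read 'c': T→{T, W, Y}, V→{U, W, Y}; now {T, U, W, Y}.
Read 'b': T→{V}, U→∅, W→{T}, Y→∅; now {T, V}.
State W is not in {T, V}.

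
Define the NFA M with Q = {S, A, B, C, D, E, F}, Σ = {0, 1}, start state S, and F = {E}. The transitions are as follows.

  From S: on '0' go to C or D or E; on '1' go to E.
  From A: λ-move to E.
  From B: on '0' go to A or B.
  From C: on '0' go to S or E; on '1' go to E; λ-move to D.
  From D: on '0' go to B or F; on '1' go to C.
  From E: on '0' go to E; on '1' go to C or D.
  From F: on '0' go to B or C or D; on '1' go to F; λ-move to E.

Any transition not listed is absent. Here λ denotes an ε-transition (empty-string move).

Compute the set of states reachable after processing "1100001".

{C, D, E}

Start in {S}.
Read '1': {S} → {E}.
Read '1': {E} → {C, D}.
Read '0': {C, D} → {S, B, E, F}.
Read '0': {S, B, E, F} → {A, B, C, D, E}.
Read '0': {A, B, C, D, E} → {S, A, B, E, F}.
Read '0': {S, A, B, E, F} → {A, B, C, D, E}.
Read '1': {A, B, C, D, E} → {C, D, E}.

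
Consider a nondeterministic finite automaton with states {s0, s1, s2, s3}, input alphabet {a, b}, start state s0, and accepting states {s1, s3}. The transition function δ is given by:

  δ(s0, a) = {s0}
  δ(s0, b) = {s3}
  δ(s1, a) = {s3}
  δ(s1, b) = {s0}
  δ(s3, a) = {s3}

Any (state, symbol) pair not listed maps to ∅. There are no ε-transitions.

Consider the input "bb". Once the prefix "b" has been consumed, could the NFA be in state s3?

Start in {s0}.
Read 'b': s0→{s3}; now {s3}.
State s3 is in {s3}.

Yes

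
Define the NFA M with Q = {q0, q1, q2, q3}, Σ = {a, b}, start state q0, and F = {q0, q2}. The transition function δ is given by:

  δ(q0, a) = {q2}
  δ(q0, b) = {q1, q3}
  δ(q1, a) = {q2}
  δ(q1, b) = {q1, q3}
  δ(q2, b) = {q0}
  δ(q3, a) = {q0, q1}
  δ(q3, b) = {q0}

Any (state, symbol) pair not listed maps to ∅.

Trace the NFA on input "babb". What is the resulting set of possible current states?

Start in {q0}.
Read 'b': {q0} → {q1, q3}.
Read 'a': {q1, q3} → {q0, q1, q2}.
Read 'b': {q0, q1, q2} → {q0, q1, q3}.
Read 'b': {q0, q1, q3} → {q0, q1, q3}.

{q0, q1, q3}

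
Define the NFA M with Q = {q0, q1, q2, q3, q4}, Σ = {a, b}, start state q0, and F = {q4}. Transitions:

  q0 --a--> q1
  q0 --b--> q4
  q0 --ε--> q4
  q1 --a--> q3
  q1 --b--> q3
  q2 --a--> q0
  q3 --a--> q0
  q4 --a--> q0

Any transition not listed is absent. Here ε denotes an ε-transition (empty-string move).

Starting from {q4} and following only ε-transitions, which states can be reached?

{q4}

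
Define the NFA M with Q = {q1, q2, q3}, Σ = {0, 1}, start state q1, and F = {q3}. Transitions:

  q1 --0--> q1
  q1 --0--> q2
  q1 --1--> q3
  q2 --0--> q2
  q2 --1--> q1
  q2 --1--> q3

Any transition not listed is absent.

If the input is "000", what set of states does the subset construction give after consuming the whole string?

Start in {q1}.
Read '0': q1→{q1, q2}; now {q1, q2}.
Read '0': q1→{q1, q2}, q2→{q2}; now {q1, q2}.
Read '0': q1→{q1, q2}, q2→{q2}; now {q1, q2}.

{q1, q2}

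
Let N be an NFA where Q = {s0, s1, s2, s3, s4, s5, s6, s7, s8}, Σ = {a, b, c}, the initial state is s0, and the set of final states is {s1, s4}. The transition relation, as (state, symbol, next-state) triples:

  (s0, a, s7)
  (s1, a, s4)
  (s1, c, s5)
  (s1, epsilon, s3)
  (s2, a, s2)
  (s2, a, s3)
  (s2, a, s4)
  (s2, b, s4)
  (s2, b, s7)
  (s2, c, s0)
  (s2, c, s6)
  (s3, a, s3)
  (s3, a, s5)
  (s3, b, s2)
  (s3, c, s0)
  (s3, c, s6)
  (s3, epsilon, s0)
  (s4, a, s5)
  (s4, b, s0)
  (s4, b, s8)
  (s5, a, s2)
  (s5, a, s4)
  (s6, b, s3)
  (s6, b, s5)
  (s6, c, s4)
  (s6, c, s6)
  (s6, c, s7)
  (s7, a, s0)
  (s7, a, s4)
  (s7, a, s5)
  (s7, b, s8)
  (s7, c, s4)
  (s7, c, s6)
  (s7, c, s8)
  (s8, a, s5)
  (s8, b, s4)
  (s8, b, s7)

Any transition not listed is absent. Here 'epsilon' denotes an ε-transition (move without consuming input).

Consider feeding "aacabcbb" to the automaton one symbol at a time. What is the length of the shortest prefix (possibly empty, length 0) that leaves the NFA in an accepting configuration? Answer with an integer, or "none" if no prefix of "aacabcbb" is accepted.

Start in {s0}.
Read 'a': {s0} → {s7}.
Read 'a': {s7} → {s0, s4, s5}.
None of the earlier sets intersect F, but {s0, s4, s5} does.

2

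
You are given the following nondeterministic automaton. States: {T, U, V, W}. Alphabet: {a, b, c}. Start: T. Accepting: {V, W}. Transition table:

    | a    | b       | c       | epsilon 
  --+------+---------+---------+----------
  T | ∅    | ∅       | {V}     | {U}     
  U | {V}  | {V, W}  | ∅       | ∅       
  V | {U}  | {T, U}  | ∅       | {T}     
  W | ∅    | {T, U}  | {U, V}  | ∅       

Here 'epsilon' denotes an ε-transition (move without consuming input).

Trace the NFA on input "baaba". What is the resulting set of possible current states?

Start: ε-closure({T}) = {T, U}.
Read 'b': {T, U} → {T, U, V, W}.
Read 'a': {T, U, V, W} → {T, U, V}.
Read 'a': {T, U, V} → {T, U, V}.
Read 'b': {T, U, V} → {T, U, V, W}.
Read 'a': {T, U, V, W} → {T, U, V}.

{T, U, V}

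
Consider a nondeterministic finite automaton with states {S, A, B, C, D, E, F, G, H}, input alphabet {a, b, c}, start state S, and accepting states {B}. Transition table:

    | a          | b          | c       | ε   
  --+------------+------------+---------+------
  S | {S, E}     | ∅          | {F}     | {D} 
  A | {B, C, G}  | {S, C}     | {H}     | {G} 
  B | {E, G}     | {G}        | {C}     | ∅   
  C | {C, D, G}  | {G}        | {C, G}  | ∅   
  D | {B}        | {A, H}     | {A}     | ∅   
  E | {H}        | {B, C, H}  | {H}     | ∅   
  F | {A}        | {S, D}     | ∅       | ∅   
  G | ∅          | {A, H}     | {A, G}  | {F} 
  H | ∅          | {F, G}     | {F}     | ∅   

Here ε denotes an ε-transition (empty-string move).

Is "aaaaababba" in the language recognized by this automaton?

Yes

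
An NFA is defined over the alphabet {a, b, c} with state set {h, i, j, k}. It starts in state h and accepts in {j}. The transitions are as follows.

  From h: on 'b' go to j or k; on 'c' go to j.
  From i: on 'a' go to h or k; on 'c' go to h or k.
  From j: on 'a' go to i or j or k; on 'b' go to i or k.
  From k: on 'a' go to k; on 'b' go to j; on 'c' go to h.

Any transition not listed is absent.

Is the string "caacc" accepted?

Start in {h}.
Read 'c': h→{j}; now {j}.
Read 'a': j→{i, j, k}; now {i, j, k}.
Read 'a': i→{h, k}, j→{i, j, k}, k→{k}; now {h, i, j, k}.
Read 'c': h→{j}, i→{h, k}, j→∅, k→{h}; now {h, j, k}.
Read 'c': h→{j}, j→∅, k→{h}; now {h, j}.
The final set {h, j} contains the accepting state j.

Yes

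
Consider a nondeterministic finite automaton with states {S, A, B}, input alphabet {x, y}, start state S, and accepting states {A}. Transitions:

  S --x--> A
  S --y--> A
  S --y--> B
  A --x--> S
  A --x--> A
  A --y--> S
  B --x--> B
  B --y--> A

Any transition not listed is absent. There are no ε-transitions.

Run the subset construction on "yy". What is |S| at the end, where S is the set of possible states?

2

Start in {S}.
Read 'y': S→{A, B}; now {A, B}.
Read 'y': A→{S}, B→{A}; now {S, A}.
That set has 2 states.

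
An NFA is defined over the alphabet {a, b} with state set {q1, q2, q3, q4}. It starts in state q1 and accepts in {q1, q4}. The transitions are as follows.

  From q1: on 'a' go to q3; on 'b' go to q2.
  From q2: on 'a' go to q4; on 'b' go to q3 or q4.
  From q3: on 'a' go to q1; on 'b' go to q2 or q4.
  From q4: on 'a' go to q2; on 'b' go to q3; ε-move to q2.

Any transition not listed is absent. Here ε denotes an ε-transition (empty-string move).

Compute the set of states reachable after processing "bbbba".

{q1, q2, q4}

Start in {q1}.
Read 'b': q1→{q2}; now {q2}.
Read 'b': q2→{q3, q4}; union {q3, q4}; ε-closure = {q2, q3, q4}.
Read 'b': q2→{q3, q4}, q3→{q2, q4}, q4→{q3}; now {q2, q3, q4}.
Read 'b': q2→{q3, q4}, q3→{q2, q4}, q4→{q3}; now {q2, q3, q4}.
Read 'a': q2→{q4}, q3→{q1}, q4→{q2}; now {q1, q2, q4}.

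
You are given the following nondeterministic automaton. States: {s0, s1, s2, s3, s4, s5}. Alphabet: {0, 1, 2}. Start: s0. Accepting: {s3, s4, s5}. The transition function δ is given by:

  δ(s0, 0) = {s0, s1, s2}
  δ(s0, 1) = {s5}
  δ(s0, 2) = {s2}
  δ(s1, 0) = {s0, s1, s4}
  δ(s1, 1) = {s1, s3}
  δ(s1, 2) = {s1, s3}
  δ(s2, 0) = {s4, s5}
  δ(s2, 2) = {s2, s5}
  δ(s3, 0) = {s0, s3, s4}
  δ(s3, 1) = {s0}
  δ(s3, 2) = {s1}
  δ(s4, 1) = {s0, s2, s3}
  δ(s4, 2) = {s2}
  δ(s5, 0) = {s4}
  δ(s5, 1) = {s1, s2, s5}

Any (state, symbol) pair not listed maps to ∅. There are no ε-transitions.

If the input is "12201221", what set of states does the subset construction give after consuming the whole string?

∅

Start in {s0}.
Read '1': s0→{s5}; now {s5}.
Read '2': s5→∅; now ∅.
The set is empty and remains empty for the remaining 6 symbols.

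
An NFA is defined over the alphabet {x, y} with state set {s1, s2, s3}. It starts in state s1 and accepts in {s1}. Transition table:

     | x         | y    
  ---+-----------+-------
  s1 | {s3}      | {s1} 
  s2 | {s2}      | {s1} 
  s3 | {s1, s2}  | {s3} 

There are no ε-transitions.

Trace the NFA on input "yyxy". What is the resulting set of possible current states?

{s3}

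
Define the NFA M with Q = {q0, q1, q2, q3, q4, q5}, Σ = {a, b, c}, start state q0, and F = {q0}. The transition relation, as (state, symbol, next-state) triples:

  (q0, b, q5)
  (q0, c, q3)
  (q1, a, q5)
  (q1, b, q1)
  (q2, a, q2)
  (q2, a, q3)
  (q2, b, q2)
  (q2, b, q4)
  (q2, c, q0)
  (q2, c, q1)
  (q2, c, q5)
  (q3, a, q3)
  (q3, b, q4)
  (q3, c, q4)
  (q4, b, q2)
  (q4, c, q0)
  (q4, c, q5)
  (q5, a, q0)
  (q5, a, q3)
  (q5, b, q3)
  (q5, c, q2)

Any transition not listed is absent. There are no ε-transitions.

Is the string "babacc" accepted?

Start in {q0}.
Read 'b': {q0} → {q5}.
Read 'a': {q5} → {q0, q3}.
Read 'b': {q0, q3} → {q4, q5}.
Read 'a': {q4, q5} → {q0, q3}.
Read 'c': {q0, q3} → {q3, q4}.
Read 'c': {q3, q4} → {q0, q4, q5}.
The final set {q0, q4, q5} contains the accepting state q0.

Yes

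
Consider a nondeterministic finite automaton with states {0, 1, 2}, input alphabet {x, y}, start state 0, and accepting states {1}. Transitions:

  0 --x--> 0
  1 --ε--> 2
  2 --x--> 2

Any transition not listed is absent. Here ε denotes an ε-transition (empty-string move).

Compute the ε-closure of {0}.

Begin with {0}.
No ε-moves leave this set, so the closure equals the set itself.

{0}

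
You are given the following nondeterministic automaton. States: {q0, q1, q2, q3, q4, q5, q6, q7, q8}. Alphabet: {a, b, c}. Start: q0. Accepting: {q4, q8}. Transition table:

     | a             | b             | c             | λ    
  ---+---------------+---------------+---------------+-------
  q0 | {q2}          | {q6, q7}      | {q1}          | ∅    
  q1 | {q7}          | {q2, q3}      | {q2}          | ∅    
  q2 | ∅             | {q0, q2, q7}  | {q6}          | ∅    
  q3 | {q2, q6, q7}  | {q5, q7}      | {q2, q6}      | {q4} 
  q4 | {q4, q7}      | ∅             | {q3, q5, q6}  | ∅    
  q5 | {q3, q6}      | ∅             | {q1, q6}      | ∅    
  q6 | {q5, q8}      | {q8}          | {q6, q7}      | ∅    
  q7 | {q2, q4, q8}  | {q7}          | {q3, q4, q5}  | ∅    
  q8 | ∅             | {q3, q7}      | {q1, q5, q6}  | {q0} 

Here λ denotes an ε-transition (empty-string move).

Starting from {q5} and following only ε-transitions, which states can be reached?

Begin with {q5}.
No ε-moves leave this set, so the closure equals the set itself.

{q5}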